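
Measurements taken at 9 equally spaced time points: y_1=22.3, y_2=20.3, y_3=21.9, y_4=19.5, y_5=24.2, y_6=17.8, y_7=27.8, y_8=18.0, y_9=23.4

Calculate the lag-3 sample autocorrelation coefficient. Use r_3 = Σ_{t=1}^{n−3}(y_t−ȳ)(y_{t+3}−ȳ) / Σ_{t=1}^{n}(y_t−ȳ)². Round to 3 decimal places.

Mean ȳ = (22.3 + 20.3 + 21.9 + 19.5 + 24.2 + 17.8 + 27.8 + 18.0 + 23.4)/9 = 21.6889
Σ(y_t−ȳ)(y_{t+3}−ȳ) = (-1.3377) + (-3.4877) + (-0.8210) + (-13.3765) + (-9.2632) + (-6.6543) = -34.9404
Denominator Σ(y_t−ȳ)² = 82.4489
r_3 = -34.9404 / 82.4489 = -0.424

-0.424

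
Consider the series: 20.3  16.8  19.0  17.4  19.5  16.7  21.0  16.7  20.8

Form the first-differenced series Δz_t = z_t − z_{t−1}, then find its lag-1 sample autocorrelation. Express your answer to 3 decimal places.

First differences Δz: -3.5, 2.2, -1.6, 2.1, -2.8, 4.3, -4.3, 4.1
Mean of differences = 0.0625
Numerator Σ(Δz_t−Δz̄)(Δz_{t+1}−Δz̄) = -68.6177
Denominator Σ(Δz_t−Δz̄)² = 85.6588
r_1(Δz) = -68.6177 / 85.6588 = -0.801

-0.801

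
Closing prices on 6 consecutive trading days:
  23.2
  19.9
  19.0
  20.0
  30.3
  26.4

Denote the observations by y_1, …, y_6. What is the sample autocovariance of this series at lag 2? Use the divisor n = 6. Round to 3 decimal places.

-5.000

Mean ȳ = (23.2 + 19.9 + 19.0 + 20.0 + 30.3 + 26.4)/6 = 23.1333
Σ_{t=1}^{4}(y_t−ȳ)(y_{t+2}−ȳ) = -30.0022
γ_2 = -30.0022 / 6 = -5.000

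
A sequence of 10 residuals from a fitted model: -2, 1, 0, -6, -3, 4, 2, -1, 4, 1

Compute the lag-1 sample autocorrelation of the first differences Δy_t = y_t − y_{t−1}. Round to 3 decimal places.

First differences Δy: 3, -1, -6, 3, 7, -2, -3, 5, -3
Mean of differences = 0.3333
Numerator Σ(Δy_t−Δȳ)(Δy_{t+1}−Δȳ) = -33.1111
Denominator Σ(Δy_t−Δȳ)² = 150.0000
r_1(Δy) = -33.1111 / 150.0000 = -0.221

-0.221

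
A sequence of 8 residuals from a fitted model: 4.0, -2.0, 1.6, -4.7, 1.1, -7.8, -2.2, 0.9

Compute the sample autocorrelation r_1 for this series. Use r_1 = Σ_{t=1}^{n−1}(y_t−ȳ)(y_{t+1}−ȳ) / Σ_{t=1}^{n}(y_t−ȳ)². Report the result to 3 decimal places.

Mean ȳ = (4.0 − 2.0 + 1.6 − 4.7 + 1.1 − 7.8 − 2.2 + 0.9)/8 = -1.1375
Deviations from mean: 5.1375, -0.8625, 2.7375, -3.5625, 2.2375, -6.6625, -1.0625, 2.0375
Σ(y_t−ȳ)(y_{t+1}−ȳ) = (-4.4311) + (-2.3611) + (-9.7523) + (-7.9711) + (-14.9073) + (7.0789) + (-2.1648) = -34.5089
Denominator Σ(y_t−ȳ)² = 101.9988
r_1 = -34.5089 / 101.9988 = -0.338

-0.338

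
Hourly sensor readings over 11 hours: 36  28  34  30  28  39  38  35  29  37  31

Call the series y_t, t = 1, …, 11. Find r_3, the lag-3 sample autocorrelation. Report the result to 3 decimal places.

Mean ȳ = (36 + 28 + 34 + 30 + 28 + 39 + 38 + 35 + 29 + 37 + 31)/11 = 33.1818
Numerator Σ_{t=1}^{8}(y_t−ȳ)(y_{t+3}−ȳ) = -12.0083
Denominator Σ(y_t−ȳ)² = 169.6364
r_3 = -12.0083 / 169.6364 = -0.071

-0.071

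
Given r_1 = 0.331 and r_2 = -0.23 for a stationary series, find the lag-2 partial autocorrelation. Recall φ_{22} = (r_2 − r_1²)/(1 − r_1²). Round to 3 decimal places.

-0.381

φ_{22} = (r_2 − r_1²) / (1 − r_1²)
r_1² = (0.331)² = 0.109561
Numerator = -0.23 − 0.1096 = -0.3396; denominator = 1 − 0.1096 = 0.8904
φ_{22} = -0.3396 / 0.8904 = -0.381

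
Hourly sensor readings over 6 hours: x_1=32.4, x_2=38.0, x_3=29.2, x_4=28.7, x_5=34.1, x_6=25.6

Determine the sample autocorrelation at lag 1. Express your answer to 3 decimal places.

Mean x̄ = (32.4 + 38.0 + 29.2 + 28.7 + 34.1 + 25.6)/6 = 31.3333
Deviations from mean: 1.0667, 6.6667, -2.1333, -2.6333, 2.7667, -5.7333
Σ(x_t−x̄)(x_{t+1}−x̄) = (7.1111) + (-14.2222) + (5.6178) + (-7.2856) + (-15.8622) = -24.6411
Denominator Σ(x_t−x̄)² = 97.5933
r_1 = -24.6411 / 97.5933 = -0.252

-0.252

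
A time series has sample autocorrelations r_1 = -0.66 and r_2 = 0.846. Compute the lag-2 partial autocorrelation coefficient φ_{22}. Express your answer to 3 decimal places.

0.727

φ_{22} = (r_2 − r_1²) / (1 − r_1²)
r_1² = (-0.66)² = 0.4356
Numerator = 0.846 − 0.4356 = 0.4104; denominator = 1 − 0.4356 = 0.5644
φ_{22} = 0.4104 / 0.5644 = 0.727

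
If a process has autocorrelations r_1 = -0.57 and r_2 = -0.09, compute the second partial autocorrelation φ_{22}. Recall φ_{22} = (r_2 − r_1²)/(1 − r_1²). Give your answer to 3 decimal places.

φ_{22} = (r_2 − r_1²) / (1 − r_1²)
r_1² = (-0.57)² = 0.3249
Numerator = -0.09 − 0.3249 = -0.4149; denominator = 1 − 0.3249 = 0.6751
φ_{22} = -0.4149 / 0.6751 = -0.615

-0.615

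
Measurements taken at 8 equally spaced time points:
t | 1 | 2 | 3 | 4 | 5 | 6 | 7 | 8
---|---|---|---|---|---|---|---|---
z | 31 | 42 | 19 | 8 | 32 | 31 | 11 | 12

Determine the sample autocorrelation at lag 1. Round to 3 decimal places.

Mean z̄ = (31 + 42 + 19 + 8 + 32 + 31 + 11 + 12)/8 = 23.2500
Deviations from mean: 7.7500, 18.7500, -4.2500, -15.2500, 8.7500, 7.7500, -12.2500, -11.2500
Numerator Σ_{t=1}^{7}(z_t−z̄)(z_{t+1}−z̄) = 107.6875
Denominator Σ(z_t−z̄)² = 1075.5000
r_1 = 107.6875 / 1075.5000 = 0.100

0.100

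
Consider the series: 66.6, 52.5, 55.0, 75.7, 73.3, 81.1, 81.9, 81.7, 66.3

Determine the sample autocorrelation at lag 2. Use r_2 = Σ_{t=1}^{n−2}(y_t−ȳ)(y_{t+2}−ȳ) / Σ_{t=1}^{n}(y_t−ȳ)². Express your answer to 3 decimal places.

Mean ȳ = (66.6 + 52.5 + 55.0 + 75.7 + 73.3 + 81.1 + 81.9 + 81.7 + 66.3)/9 = 70.4556
Σ(y_t−ȳ)(y_{t+2}−ȳ) = (59.5898) + (-94.1669) + (-43.9625) + (55.8242) + (32.5531) + (119.6909) + (-47.5580) = 81.9705
Denominator Σ(y_t−ȳ)² = 999.7222
r_2 = 81.9705 / 999.7222 = 0.082

0.082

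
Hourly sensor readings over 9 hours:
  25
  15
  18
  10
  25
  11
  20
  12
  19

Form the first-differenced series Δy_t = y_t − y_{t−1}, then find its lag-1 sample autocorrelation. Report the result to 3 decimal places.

First differences Δy: -10, 3, -8, 15, -14, 9, -8, 7
Mean of differences = -0.7500
Numerator Σ(Δy_t−Δȳ)(Δy_{t+1}−Δȳ) = -640.8125
Denominator Σ(Δy_t−Δȳ)² = 783.5000
r_1(Δy) = -640.8125 / 783.5000 = -0.818

-0.818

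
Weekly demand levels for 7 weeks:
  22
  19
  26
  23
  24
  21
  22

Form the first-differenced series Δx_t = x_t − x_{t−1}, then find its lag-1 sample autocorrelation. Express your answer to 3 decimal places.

First differences Δx: -3, 7, -3, 1, -3, 1
Mean of differences = 0.0000
Numerator Σ(Δx_t−Δx̄)(Δx_{t+1}−Δx̄) = -51.0000
Denominator Σ(Δx_t−Δx̄)² = 78.0000
r_1(Δx) = -51.0000 / 78.0000 = -0.654

-0.654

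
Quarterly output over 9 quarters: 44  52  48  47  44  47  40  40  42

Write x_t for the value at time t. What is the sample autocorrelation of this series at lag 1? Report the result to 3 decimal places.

Mean x̄ = (44 + 52 + 48 + 47 + 44 + 47 + 40 + 40 + 42)/9 = 44.8889
Numerator Σ_{t=1}^{8}(x_t−x̄)(x_{t+1}−x̄) = 46.3210
Denominator Σ(x_t−x̄)² = 126.8889
r_1 = 46.3210 / 126.8889 = 0.365

0.365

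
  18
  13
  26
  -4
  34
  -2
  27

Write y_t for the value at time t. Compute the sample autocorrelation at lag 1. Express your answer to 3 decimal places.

Mean ȳ = (18 + 13 + 26 − 4 + 34 − 2 + 27)/7 = 16.0000
Deviations from mean: 2.0000, -3.0000, 10.0000, -20.0000, 18.0000, -18.0000, 11.0000
Σ(y_t−ȳ)(y_{t+1}−ȳ) = (-6.0000) + (-30.0000) + (-200.0000) + (-360.0000) + (-324.0000) + (-198.0000) = -1118.0000
Denominator Σ(y_t−ȳ)² = 1282.0000
r_1 = -1118.0000 / 1282.0000 = -0.872

-0.872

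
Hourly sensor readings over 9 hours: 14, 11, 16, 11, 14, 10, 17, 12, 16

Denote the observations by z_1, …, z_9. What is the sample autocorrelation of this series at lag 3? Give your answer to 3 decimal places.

-0.571

Mean z̄ = (14 + 11 + 16 + 11 + 14 + 10 + 17 + 12 + 16)/9 = 13.4444
Σ(z_t−z̄)(z_{t+3}−z̄) = (-1.3580) + (-1.3580) + (-8.8025) + (-8.6914) + (-0.8025) + (-8.8025) = -29.8148
Denominator Σ(z_t−z̄)² = 52.2222
r_3 = -29.8148 / 52.2222 = -0.571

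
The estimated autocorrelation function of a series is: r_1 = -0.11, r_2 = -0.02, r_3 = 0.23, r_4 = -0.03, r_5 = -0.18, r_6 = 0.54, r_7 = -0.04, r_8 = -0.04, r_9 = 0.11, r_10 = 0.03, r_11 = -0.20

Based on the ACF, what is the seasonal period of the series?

6

The largest autocorrelation is r_6 = 0.54; the remaining lags stay at or below 0.23.
The dominant spike at lag 6 indicates a seasonal period of 6.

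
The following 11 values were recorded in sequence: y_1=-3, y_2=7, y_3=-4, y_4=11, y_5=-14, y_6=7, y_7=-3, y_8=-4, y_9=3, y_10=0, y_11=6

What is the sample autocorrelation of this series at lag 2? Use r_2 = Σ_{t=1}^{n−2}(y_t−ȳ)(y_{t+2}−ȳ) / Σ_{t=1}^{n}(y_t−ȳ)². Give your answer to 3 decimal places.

Mean ȳ = (-3 + 7 − 4 + 11 − 14 + 7 − 3 − 4 + 3 + 0 + 6)/11 = 0.5455
Numerator Σ_{t=1}^{9}(y_t−ȳ)(y_{t+2}−ȳ) = 246.5868
Denominator Σ(y_t−ȳ)² = 506.7273
r_2 = 246.5868 / 506.7273 = 0.487

0.487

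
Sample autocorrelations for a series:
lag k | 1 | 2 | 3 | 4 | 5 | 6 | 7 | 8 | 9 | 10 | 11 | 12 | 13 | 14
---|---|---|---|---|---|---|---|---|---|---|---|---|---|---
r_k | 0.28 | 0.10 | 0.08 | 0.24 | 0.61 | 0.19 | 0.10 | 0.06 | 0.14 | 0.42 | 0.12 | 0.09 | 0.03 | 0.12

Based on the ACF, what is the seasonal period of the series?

The largest autocorrelation is r_5 = 0.61, with a weaker echo at lag 10 (0.42); the remaining lags stay at or below 0.28. The elevated value at lag 1 (0.28), dropping to 0.10 at lag 2, reflects decaying short-term dependence rather than seasonality.
The dominant spike at lag 5 indicates a seasonal period of 5.

5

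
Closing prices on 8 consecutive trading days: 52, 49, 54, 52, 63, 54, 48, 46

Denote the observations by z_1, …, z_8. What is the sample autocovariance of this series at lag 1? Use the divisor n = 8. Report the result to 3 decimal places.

Mean z̄ = (52 + 49 + 54 + 52 + 63 + 54 + 48 + 46)/8 = 52.2500
Deviations: -0.2500, -3.2500, 1.7500, -0.2500, 10.7500, 1.7500, -4.2500, -6.2500
Σ_{t=1}^{7}(z_t−z̄)(z_{t+1}−z̄) = 29.9375
γ_1 = 29.9375 / 8 = 3.742

3.742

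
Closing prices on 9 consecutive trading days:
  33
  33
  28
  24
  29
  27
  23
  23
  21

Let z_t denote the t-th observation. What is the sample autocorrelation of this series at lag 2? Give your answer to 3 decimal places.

Mean z̄ = (33 + 33 + 28 + 24 + 29 + 27 + 23 + 23 + 21)/9 = 26.7778
Σ(z_t−z̄)(z_{t+2}−z̄) = (7.6049) + (-17.2840) + (2.7160) + (-0.6173) + (-8.3951) + (-0.8395) + (21.8272) = 5.0123
Denominator Σ(z_t−z̄)² = 153.5556
r_2 = 5.0123 / 153.5556 = 0.033

0.033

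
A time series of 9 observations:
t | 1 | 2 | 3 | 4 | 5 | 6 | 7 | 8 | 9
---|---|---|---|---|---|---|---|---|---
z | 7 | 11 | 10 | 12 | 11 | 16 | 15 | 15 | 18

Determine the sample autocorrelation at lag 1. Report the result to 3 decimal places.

0.384

Mean z̄ = (7 + 11 + 10 + 12 + 11 + 16 + 15 + 15 + 18)/9 = 12.7778
Numerator Σ_{t=1}^{8}(z_t−z̄)(z_{t+1}−z̄) = 36.7284
Denominator Σ(z_t−z̄)² = 95.5556
r_1 = 36.7284 / 95.5556 = 0.384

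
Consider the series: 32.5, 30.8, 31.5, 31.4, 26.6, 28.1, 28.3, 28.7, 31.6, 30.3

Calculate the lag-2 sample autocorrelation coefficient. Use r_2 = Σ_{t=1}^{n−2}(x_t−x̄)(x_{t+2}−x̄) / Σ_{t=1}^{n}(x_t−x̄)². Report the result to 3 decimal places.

0.064

Mean x̄ = (32.5 + 30.8 + 31.5 + 31.4 + 26.6 + 28.1 + 28.3 + 28.7 + 31.6 + 30.3)/10 = 29.9800
Numerator Σ_{t=1}^{8}(x_t−x̄)(x_{t+2}−x̄) = 2.1412
Denominator Σ(x_t−x̄)² = 33.4960
r_2 = 2.1412 / 33.4960 = 0.064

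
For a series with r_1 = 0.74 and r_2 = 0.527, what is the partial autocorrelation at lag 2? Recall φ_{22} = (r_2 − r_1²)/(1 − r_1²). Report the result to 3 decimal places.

-0.046

φ_{22} = (r_2 − r_1²) / (1 − r_1²)
r_1² = (0.74)² = 0.5476
Numerator = 0.527 − 0.5476 = -0.0206; denominator = 1 − 0.5476 = 0.4524
φ_{22} = -0.0206 / 0.4524 = -0.046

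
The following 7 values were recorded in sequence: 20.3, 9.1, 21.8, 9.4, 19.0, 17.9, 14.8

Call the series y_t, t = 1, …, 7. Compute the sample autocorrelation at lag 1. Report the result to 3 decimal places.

-0.790

Mean ȳ = (20.3 + 9.1 + 21.8 + 9.4 + 19.0 + 17.9 + 14.8)/7 = 16.0429
Deviations from mean: 4.2571, -6.9429, 5.7571, -6.6429, 2.9571, 1.8571, -1.2429
Σ(y_t−ȳ)(y_{t+1}−ȳ) = (-29.5567) + (-39.9710) + (-38.2439) + (-19.6439) + (5.4918) + (-2.3082) = -124.2318
Denominator Σ(y_t−ȳ)² = 157.3371
r_1 = -124.2318 / 157.3371 = -0.790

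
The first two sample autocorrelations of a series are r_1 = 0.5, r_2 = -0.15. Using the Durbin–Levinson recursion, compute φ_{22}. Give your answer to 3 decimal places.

φ_{22} = (r_2 − r_1²) / (1 − r_1²)
r_1² = (0.5)² = 0.25
Numerator = -0.15 − 0.2500 = -0.4000; denominator = 1 − 0.2500 = 0.7500
φ_{22} = -0.4000 / 0.7500 = -0.533

-0.533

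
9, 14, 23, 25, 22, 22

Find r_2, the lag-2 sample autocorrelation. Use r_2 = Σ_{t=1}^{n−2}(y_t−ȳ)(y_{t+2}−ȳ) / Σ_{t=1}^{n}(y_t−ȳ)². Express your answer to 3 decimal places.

-0.214

Mean ȳ = (9 + 14 + 23 + 25 + 22 + 22)/6 = 19.1667
Σ(y_t−ȳ)(y_{t+2}−ȳ) = (-38.9722) + (-30.1389) + (10.8611) + (16.5278) = -41.7222
Denominator Σ(y_t−ȳ)² = 194.8333
r_2 = -41.7222 / 194.8333 = -0.214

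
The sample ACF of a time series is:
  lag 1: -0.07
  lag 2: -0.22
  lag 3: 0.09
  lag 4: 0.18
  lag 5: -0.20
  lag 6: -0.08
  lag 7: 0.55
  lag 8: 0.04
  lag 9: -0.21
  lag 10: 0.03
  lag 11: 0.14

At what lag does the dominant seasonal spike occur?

7

The largest autocorrelation is r_7 = 0.55; the remaining lags stay at or below 0.18.
The dominant spike at lag 7 indicates a seasonal period of 7.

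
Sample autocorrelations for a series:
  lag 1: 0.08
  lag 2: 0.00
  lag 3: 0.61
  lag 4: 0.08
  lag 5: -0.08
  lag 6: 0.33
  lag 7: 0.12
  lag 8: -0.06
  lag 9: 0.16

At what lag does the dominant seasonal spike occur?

3

The largest autocorrelation is r_3 = 0.61, with weaker echoes at lags 6 (0.33) and 9 (0.16); the remaining lags stay at or below 0.12.
The dominant spike at lag 3 indicates a seasonal period of 3.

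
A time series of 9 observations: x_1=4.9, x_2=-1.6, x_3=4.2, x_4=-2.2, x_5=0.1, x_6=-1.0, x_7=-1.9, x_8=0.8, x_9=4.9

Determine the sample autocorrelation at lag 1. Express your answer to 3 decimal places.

-0.271

Mean x̄ = (4.9 − 1.6 + 4.2 − 2.2 + 0.1 − 1.0 − 1.9 + 0.8 + 4.9)/9 = 0.9111
Numerator Σ_{t=1}^{8}(x_t−x̄)(x_{t+1}−x̄) = -19.1923
Denominator Σ(x_t−x̄)² = 70.8489
r_1 = -19.1923 / 70.8489 = -0.271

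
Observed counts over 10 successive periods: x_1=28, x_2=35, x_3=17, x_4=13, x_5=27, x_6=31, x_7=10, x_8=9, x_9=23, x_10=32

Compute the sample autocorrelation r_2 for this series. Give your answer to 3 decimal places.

Mean x̄ = (28 + 35 + 17 + 13 + 27 + 31 + 10 + 9 + 23 + 32)/10 = 22.5000
Numerator Σ_{t=1}^{8}(x_t−x̄)(x_{t+2}−x̄) = -560.0000
Denominator Σ(x_t−x̄)² = 828.5000
r_2 = -560.0000 / 828.5000 = -0.676

-0.676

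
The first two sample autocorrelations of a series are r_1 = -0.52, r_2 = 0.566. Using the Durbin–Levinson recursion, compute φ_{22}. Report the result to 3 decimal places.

φ_{22} = (r_2 − r_1²) / (1 − r_1²)
r_1² = (-0.52)² = 0.2704
Numerator = 0.566 − 0.2704 = 0.2956; denominator = 1 − 0.2704 = 0.7296
φ_{22} = 0.2956 / 0.7296 = 0.405

0.405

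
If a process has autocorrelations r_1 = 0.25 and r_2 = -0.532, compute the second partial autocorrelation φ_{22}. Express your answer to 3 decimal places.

φ_{22} = (r_2 − r_1²) / (1 − r_1²)
r_1² = (0.25)² = 0.0625
Numerator = -0.532 − 0.0625 = -0.5945; denominator = 1 − 0.0625 = 0.9375
φ_{22} = -0.5945 / 0.9375 = -0.634

-0.634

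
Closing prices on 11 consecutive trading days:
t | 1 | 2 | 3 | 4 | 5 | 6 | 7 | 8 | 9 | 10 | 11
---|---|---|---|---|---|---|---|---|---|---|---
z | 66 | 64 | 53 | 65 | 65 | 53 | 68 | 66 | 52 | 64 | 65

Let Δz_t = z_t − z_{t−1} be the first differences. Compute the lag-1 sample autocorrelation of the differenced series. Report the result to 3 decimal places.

-0.456

First differences Δz: -2, -11, 12, 0, -12, 15, -2, -14, 12, 1
Mean of differences = -0.1000
Numerator Σ(Δz_t−Δz̄)(Δz_{t+1}−Δz̄) = -448.0100
Denominator Σ(Δz_t−Δz̄)² = 982.9000
r_1(Δz) = -448.0100 / 982.9000 = -0.456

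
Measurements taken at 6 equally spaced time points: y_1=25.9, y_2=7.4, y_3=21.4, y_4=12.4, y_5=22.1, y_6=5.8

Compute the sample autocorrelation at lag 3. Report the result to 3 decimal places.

-0.403

Mean ȳ = (25.9 + 7.4 + 21.4 + 12.4 + 22.1 + 5.8)/6 = 15.8333
Deviations from mean: 10.0667, -8.4333, 5.5667, -3.4333, 6.2667, -10.0333
Numerator Σ_{t=1}^{3}(y_t−ȳ)(y_{t+3}−ȳ) = -143.2633
Denominator Σ(y_t−ȳ)² = 355.1733
r_3 = -143.2633 / 355.1733 = -0.403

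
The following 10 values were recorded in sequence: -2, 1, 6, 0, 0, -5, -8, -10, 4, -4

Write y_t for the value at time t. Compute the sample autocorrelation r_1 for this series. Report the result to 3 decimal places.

0.188

Mean ȳ = (-2 + 1 + 6 + 0 + 0 − 5 − 8 − 10 + 4 − 4)/10 = -1.8000
Numerator Σ_{t=1}^{9}(y_t−ȳ)(y_{t+1}−ȳ) = 43.1600
Denominator Σ(y_t−ȳ)² = 229.6000
r_1 = 43.1600 / 229.6000 = 0.188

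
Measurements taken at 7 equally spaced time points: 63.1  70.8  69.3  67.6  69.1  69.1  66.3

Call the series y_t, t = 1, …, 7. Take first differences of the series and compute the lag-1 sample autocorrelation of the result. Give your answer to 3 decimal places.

First differences Δy: 7.7, -1.5, -1.7, 1.5, 0.0, -2.8
Mean of differences = 0.5333
Numerator Σ(Δy_t−Δȳ)(Δy_{t+1}−Δȳ) = -10.9278
Denominator Σ(Δy_t−Δȳ)² = 72.8133
r_1(Δy) = -10.9278 / 72.8133 = -0.150

-0.150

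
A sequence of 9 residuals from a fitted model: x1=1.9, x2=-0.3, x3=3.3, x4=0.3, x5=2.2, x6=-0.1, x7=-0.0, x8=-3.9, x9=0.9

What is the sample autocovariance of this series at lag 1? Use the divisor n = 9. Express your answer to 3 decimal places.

Mean x̄ = (1.9 − 0.3 + 3.3 + 0.3 + 2.2 − 0.1 − 0.0 − 3.9 + 0.9)/9 = 0.4778
Σ_{t=1}^{8}(x_t−x̄)(x_{t+1}−x̄) = -4.5849
γ_1 = -4.5849 / 9 = -0.509

-0.509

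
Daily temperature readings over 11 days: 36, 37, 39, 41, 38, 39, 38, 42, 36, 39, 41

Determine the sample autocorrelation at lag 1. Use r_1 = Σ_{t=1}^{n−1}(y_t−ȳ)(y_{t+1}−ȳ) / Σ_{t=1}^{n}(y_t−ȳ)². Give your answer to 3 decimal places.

Mean ȳ = (36 + 37 + 39 + 41 + 38 + 39 + 38 + 42 + 36 + 39 + 41)/11 = 38.7273
Numerator Σ_{t=1}^{10}(y_t−ȳ)(y_{t+1}−ȳ) = -8.6198
Denominator Σ(y_t−ȳ)² = 40.1818
r_1 = -8.6198 / 40.1818 = -0.215

-0.215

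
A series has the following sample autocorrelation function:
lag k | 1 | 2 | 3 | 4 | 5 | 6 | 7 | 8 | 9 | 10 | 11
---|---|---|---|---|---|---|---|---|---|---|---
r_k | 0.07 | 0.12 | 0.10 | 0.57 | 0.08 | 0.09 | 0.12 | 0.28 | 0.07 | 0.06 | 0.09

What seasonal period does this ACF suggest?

4

The largest autocorrelation is r_4 = 0.57, with a weaker echo at lag 8 (0.28); the remaining lags stay at or below 0.12.
The dominant spike at lag 4 indicates a seasonal period of 4.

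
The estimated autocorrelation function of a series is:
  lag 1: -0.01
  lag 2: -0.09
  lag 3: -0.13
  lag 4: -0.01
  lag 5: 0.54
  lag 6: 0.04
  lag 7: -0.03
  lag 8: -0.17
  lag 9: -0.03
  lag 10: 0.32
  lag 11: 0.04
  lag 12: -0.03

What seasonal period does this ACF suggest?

The largest autocorrelation is r_5 = 0.54, with a weaker echo at lag 10 (0.32); the remaining lags stay at or below 0.04.
The dominant spike at lag 5 indicates a seasonal period of 5.

5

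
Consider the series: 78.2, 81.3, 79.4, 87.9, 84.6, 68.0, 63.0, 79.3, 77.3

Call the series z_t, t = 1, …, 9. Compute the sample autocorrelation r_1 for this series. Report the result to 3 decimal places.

Mean z̄ = (78.2 + 81.3 + 79.4 + 87.9 + 84.6 + 68.0 + 63.0 + 79.3 + 77.3)/9 = 77.6667
Numerator Σ_{t=1}^{8}(z_t−z̄)(z_{t+1}−z̄) = 147.1256
Denominator Σ(z_t−z̄)² = 480.6400
r_1 = 147.1256 / 480.6400 = 0.306

0.306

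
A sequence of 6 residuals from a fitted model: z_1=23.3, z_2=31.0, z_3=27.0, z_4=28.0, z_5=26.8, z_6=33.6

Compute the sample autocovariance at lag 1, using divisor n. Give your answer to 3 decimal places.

-4.021

Mean z̄ = (23.3 + 31.0 + 27.0 + 28.0 + 26.8 + 33.6)/6 = 28.2833
Σ_{t=1}^{5}(z_t−z̄)(z_{t+1}−z̄) = -24.1269
γ_1 = -24.1269 / 6 = -4.021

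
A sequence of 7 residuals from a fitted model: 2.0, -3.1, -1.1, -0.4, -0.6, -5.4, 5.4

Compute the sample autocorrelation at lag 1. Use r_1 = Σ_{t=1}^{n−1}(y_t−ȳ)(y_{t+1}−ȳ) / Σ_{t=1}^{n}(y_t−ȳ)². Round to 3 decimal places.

Mean ȳ = (2.0 − 3.1 − 1.1 − 0.4 − 0.6 − 5.4 + 5.4)/7 = -0.4571
Deviations from mean: 2.4571, -2.6429, -0.6429, 0.0571, -0.1429, -4.9429, 5.8571
Σ(y_t−ȳ)(y_{t+1}−ȳ) = (-6.4939) + (1.6990) + (-0.0367) + (-0.0082) + (0.7061) + (-28.9510) = -33.0847
Denominator Σ(y_t−ȳ)² = 72.1971
r_1 = -33.0847 / 72.1971 = -0.458

-0.458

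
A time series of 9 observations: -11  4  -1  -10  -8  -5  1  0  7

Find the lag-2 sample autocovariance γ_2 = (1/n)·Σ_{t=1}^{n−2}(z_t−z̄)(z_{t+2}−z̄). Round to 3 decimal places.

-4.871

Mean z̄ = (-11 + 4 − 1 − 10 − 8 − 5 + 1 + 0 + 7)/9 = -2.5556
Σ_{t=1}^{7}(z_t−z̄)(z_{t+2}−z̄) = -43.8395
γ_2 = -43.8395 / 9 = -4.871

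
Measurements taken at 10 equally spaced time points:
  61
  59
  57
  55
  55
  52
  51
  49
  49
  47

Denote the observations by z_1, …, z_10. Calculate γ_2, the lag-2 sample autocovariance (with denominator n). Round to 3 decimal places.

Mean z̄ = (61 + 59 + 57 + 55 + 55 + 52 + 51 + 49 + 49 + 47)/10 = 53.5000
Σ_{t=1}^{8}(z_t−z̄)(z_{t+2}−z̄) = 81.0000
γ_2 = 81.0000 / 10 = 8.100

8.100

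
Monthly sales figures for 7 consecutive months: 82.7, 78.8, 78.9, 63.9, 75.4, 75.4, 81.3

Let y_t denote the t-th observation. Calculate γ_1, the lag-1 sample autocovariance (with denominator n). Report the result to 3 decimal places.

Mean ȳ = (82.7 + 78.8 + 78.9 + 63.9 + 75.4 + 75.4 + 81.3)/7 = 76.6286
Σ_{t=1}^{6}(y_t−ȳ)(y_{t+1}−ȳ) = 0.6120
γ_1 = 0.6120 / 7 = 0.087

0.087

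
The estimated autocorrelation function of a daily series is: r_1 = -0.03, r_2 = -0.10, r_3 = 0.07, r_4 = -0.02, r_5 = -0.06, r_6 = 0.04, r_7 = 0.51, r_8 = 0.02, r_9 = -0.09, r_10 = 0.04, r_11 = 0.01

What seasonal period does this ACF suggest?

The largest autocorrelation is r_7 = 0.51; the remaining lags stay at or below 0.07.
The dominant spike at lag 7 indicates a seasonal period of 7.

7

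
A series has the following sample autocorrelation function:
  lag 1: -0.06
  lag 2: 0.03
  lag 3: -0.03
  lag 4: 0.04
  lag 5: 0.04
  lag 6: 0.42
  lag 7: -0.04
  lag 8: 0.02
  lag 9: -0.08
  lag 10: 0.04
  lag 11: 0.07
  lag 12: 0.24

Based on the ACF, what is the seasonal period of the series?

6

The largest autocorrelation is r_6 = 0.42, with a weaker echo at lag 12 (0.24); the remaining lags stay at or below 0.07.
The dominant spike at lag 6 indicates a seasonal period of 6.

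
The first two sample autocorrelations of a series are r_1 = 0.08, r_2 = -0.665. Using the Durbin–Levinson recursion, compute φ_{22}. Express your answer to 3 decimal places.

-0.676

φ_{22} = (r_2 − r_1²) / (1 − r_1²)
r_1² = (0.08)² = 0.0064
Numerator = -0.665 − 0.0064 = -0.6714; denominator = 1 − 0.0064 = 0.9936
φ_{22} = -0.6714 / 0.9936 = -0.676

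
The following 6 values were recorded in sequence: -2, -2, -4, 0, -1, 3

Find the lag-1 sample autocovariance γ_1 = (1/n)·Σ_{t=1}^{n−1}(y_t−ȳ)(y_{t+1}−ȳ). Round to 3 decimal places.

Mean ȳ = (-2 − 2 − 4 + 0 − 1 + 3)/6 = -1.0000
Deviations: -1.0000, -1.0000, -3.0000, 1.0000, 0.0000, 4.0000
Σ_{t=1}^{5}(y_t−ȳ)(y_{t+1}−ȳ) = 1.0000
γ_1 = 1.0000 / 6 = 0.167

0.167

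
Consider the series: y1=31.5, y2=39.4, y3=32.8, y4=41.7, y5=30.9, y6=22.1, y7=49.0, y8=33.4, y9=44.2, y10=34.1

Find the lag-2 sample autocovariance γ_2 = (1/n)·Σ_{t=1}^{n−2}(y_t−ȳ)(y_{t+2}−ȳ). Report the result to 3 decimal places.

Mean ȳ = (31.5 + 39.4 + 32.8 + 41.7 + 30.9 + 22.1 + 49.0 + 33.4 + 44.2 + 34.1)/10 = 35.9100
Σ_{t=1}^{8}(y_t−ȳ)(y_{t+2}−ȳ) = 51.6848
γ_2 = 51.6848 / 10 = 5.168

5.168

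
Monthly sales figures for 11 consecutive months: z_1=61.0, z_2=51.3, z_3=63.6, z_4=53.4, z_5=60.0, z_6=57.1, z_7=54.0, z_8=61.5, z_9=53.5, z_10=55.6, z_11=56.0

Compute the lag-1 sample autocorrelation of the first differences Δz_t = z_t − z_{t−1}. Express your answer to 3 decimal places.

-0.787

First differences Δz: -9.7, 12.3, -10.2, 6.6, -2.9, -3.1, 7.5, -8.0, 2.1, 0.4
Mean of differences = -0.5000
Numerator Σ(Δz_t−Δz̄)(Δz_{t+1}−Δz̄) = -419.5500
Denominator Σ(Δz_t−Δz̄)² = 533.3200
r_1(Δz) = -419.5500 / 533.3200 = -0.787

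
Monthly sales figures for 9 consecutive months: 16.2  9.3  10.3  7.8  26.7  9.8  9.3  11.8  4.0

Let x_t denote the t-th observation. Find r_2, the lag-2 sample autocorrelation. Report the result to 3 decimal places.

Mean x̄ = (16.2 + 9.3 + 10.3 + 7.8 + 26.7 + 9.8 + 9.3 + 11.8 + 4.0)/9 = 11.6889
Σ(x_t−x̄)(x_{t+2}−x̄) = (-6.2654) + (9.2901) + (-20.8488) + (7.3457) + (-35.8599) + (-0.2099) + (18.3679) = -28.1802
Denominator Σ(x_t−x̄)² = 336.8489
r_2 = -28.1802 / 336.8489 = -0.084

-0.084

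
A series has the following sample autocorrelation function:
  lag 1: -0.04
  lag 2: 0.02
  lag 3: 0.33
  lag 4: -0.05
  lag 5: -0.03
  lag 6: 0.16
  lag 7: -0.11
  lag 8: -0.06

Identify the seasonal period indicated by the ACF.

3

The largest autocorrelation is r_3 = 0.33, with a weaker echo at lag 6 (0.16); the remaining lags stay at or below 0.02.
The dominant spike at lag 3 indicates a seasonal period of 3.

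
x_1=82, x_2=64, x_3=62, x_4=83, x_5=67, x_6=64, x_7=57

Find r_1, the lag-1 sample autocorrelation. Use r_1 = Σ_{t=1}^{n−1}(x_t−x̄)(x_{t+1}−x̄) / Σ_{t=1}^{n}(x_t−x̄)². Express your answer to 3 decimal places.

-0.146

Mean x̄ = (82 + 64 + 62 + 83 + 67 + 64 + 57)/7 = 68.4286
Deviations from mean: 13.5714, -4.4286, -6.4286, 14.5714, -1.4286, -4.4286, -11.4286
Numerator Σ_{t=1}^{6}(x_t−x̄)(x_{t+1}−x̄) = -89.1837
Denominator Σ(x_t−x̄)² = 609.7143
r_1 = -89.1837 / 609.7143 = -0.146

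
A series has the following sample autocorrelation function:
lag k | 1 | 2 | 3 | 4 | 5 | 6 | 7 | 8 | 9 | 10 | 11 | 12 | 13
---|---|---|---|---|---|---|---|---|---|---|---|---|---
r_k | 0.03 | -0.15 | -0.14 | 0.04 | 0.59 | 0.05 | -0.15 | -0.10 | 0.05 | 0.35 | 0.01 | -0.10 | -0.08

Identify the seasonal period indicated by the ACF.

5

The largest autocorrelation is r_5 = 0.59, with a weaker echo at lag 10 (0.35); the remaining lags stay at or below 0.05.
The dominant spike at lag 5 indicates a seasonal period of 5.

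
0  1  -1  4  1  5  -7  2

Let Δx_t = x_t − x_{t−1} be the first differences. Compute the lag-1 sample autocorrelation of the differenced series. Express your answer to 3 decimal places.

First differences Δx: 1, -2, 5, -3, 4, -12, 9
Mean of differences = 0.2857
Numerator Σ(Δx_t−Δx̄)(Δx_{t+1}−Δx̄) = -192.7959
Denominator Σ(Δx_t−Δx̄)² = 279.4286
r_1(Δx) = -192.7959 / 279.4286 = -0.690

-0.690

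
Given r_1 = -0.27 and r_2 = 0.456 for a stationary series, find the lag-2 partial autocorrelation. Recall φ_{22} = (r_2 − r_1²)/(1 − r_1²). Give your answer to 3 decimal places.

φ_{22} = (r_2 − r_1²) / (1 − r_1²)
r_1² = (-0.27)² = 0.0729
Numerator = 0.456 − 0.0729 = 0.3831; denominator = 1 − 0.0729 = 0.9271
φ_{22} = 0.3831 / 0.9271 = 0.413

0.413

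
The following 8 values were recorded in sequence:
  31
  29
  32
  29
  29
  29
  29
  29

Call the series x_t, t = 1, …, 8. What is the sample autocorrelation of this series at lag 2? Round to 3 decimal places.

0.339

Mean x̄ = (31 + 29 + 32 + 29 + 29 + 29 + 29 + 29)/8 = 29.6250
Deviations from mean: 1.3750, -0.6250, 2.3750, -0.6250, -0.6250, -0.6250, -0.6250, -0.6250
Σ(x_t−x̄)(x_{t+2}−x̄) = (3.2656) + (0.3906) + (-1.4844) + (0.3906) + (0.3906) + (0.3906) = 3.3438
Denominator Σ(x_t−x̄)² = 9.8750
r_2 = 3.3438 / 9.8750 = 0.339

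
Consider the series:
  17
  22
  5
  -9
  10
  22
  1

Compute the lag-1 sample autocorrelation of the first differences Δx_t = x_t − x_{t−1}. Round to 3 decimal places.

First differences Δx: 5, -17, -14, 19, 12, -21
Mean of differences = -2.6667
Numerator Σ(Δx_t−Δx̄)(Δx_{t+1}−Δx̄) = -144.1111
Denominator Σ(Δx_t−Δx̄)² = 1413.3333
r_1(Δx) = -144.1111 / 1413.3333 = -0.102

-0.102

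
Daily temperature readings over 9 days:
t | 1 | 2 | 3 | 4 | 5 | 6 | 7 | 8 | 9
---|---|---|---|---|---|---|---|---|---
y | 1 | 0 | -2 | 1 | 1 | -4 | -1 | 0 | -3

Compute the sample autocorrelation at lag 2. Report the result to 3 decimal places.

Mean ȳ = (1 + 0 − 2 + 1 + 1 − 4 − 1 + 0 − 3)/9 = -0.7778
Numerator Σ_{t=1}^{7}(y_t−ȳ)(y_{t+2}−ȳ) = -11.0988
Denominator Σ(y_t−ȳ)² = 27.5556
r_2 = -11.0988 / 27.5556 = -0.403

-0.403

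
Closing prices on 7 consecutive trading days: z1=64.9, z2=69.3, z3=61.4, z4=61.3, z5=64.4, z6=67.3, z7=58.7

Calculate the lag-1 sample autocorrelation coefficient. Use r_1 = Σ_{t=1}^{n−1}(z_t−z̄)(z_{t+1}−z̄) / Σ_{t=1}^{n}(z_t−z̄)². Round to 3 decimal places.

Mean z̄ = (64.9 + 69.3 + 61.4 + 61.3 + 64.4 + 67.3 + 58.7)/7 = 63.9000
Deviations from mean: 1.0000, 5.4000, -2.5000, -2.6000, 0.5000, 3.4000, -5.2000
Σ(z_t−z̄)(z_{t+1}−z̄) = (5.4000) + (-13.5000) + (6.5000) + (-1.3000) + (1.7000) + (-17.6800) = -18.8800
Denominator Σ(z_t−z̄)² = 82.0200
r_1 = -18.8800 / 82.0200 = -0.230

-0.230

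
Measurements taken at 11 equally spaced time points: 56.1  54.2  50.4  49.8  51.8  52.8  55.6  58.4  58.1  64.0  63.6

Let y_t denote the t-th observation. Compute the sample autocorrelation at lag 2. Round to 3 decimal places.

0.346

Mean ȳ = (56.1 + 54.2 + 50.4 + 49.8 + 51.8 + 52.8 + 55.6 + 58.4 + 58.1 + 64.0 + 63.6)/11 = 55.8909
Numerator Σ_{t=1}^{9}(y_t−ȳ)(y_{t+2}−ȳ) = 80.6089
Denominator Σ(y_t−ȳ)² = 232.8891
r_2 = 80.6089 / 232.8891 = 0.346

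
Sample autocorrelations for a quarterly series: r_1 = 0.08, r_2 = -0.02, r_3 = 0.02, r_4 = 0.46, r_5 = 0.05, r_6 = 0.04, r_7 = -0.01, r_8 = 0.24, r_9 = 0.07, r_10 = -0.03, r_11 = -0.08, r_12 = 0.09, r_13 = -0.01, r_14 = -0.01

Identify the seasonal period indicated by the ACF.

The largest autocorrelation is r_4 = 0.46, with a weaker echo at lag 8 (0.24); the remaining lags stay at or below 0.09.
The dominant spike at lag 4 indicates a seasonal period of 4.

4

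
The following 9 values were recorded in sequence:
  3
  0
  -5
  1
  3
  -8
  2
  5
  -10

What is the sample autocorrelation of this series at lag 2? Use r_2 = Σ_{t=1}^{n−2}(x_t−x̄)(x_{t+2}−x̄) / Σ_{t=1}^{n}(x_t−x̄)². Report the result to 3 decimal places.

-0.443

Mean x̄ = (3 + 0 − 5 + 1 + 3 − 8 + 2 + 5 − 10)/9 = -1.0000
Σ(x_t−x̄)(x_{t+2}−x̄) = (-16.0000) + (2.0000) + (-16.0000) + (-14.0000) + (12.0000) + (-42.0000) + (-27.0000) = -101.0000
Denominator Σ(x_t−x̄)² = 228.0000
r_2 = -101.0000 / 228.0000 = -0.443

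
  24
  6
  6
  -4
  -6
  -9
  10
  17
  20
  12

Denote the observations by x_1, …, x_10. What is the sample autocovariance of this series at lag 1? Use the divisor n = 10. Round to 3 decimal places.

Mean x̄ = (24 + 6 + 6 − 4 − 6 − 9 + 10 + 17 + 20 + 12)/10 = 7.6000
Σ_{t=1}^{9}(x_t−x̄)(x_{t+1}−x̄) = 532.2400
γ_1 = 532.2400 / 10 = 53.224

53.224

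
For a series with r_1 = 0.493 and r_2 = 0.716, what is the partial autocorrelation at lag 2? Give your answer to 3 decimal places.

φ_{22} = (r_2 − r_1²) / (1 − r_1²)
r_1² = (0.493)² = 0.243049
Numerator = 0.716 − 0.2430 = 0.4730; denominator = 1 − 0.2430 = 0.7570
φ_{22} = 0.4730 / 0.7570 = 0.625

0.625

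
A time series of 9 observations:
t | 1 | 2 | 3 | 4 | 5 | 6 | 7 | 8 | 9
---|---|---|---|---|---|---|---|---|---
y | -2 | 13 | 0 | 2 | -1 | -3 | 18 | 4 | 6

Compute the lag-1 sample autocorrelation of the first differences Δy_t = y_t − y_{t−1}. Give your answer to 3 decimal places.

First differences Δy: 15, -13, 2, -3, -2, 21, -14, 2
Mean of differences = 1.0000
Numerator Σ(Δy_t−Δȳ)(Δy_{t+1}−Δȳ) = -577.0000
Denominator Σ(Δy_t−Δȳ)² = 1044.0000
r_1(Δy) = -577.0000 / 1044.0000 = -0.553

-0.553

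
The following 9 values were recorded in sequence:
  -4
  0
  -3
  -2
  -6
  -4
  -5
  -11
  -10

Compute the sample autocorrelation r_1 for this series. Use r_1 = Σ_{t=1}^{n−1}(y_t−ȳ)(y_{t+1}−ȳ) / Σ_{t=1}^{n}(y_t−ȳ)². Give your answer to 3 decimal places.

Mean ȳ = (-4 + 0 − 3 − 2 − 6 − 4 − 5 − 11 − 10)/9 = -5.0000
Numerator Σ_{t=1}^{8}(y_t−ȳ)(y_{t+1}−ȳ) = 47.0000
Denominator Σ(y_t−ȳ)² = 102.0000
r_1 = 47.0000 / 102.0000 = 0.461

0.461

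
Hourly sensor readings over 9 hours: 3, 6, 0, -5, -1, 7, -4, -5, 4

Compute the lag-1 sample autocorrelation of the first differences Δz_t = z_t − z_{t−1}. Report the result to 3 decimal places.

-0.172

First differences Δz: 3, -6, -5, 4, 8, -11, -1, 9
Mean of differences = 0.1250
Numerator Σ(Δz_t−Δz̄)(Δz_{t+1}−Δz̄) = -60.6406
Denominator Σ(Δz_t−Δz̄)² = 352.8750
r_1(Δz) = -60.6406 / 352.8750 = -0.172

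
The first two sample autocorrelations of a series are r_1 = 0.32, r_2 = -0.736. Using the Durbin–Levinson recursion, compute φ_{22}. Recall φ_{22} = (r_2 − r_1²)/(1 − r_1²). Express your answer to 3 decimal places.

φ_{22} = (r_2 − r_1²) / (1 − r_1²)
r_1² = (0.32)² = 0.1024
Numerator = -0.736 − 0.1024 = -0.8384; denominator = 1 − 0.1024 = 0.8976
φ_{22} = -0.8384 / 0.8976 = -0.934

-0.934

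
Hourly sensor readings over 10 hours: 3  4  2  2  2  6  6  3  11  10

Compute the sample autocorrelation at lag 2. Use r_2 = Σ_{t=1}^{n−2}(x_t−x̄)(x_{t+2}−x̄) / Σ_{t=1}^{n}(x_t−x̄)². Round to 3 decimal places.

0.051

Mean x̄ = (3 + 4 + 2 + 2 + 2 + 6 + 6 + 3 + 11 + 10)/10 = 4.9000
Numerator Σ_{t=1}^{8}(x_t−x̄)(x_{t+2}−x̄) = 5.0800
Denominator Σ(x_t−x̄)² = 98.9000
r_2 = 5.0800 / 98.9000 = 0.051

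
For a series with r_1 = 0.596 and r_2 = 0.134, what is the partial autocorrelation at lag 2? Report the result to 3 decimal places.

-0.343

φ_{22} = (r_2 − r_1²) / (1 − r_1²)
r_1² = (0.596)² = 0.355216
Numerator = 0.134 − 0.3552 = -0.2212; denominator = 1 − 0.3552 = 0.6448
φ_{22} = -0.2212 / 0.6448 = -0.343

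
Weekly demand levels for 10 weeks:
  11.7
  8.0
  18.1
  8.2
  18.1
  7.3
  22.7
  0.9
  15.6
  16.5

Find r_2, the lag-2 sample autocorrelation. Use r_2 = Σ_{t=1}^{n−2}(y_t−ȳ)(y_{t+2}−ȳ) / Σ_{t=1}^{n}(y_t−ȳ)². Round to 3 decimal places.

Mean ȳ = (11.7 + 8.0 + 18.1 + 8.2 + 18.1 + 7.3 + 22.7 + 0.9 + 15.6 + 16.5)/10 = 12.7100
Numerator Σ_{t=1}^{8}(y_t−ȳ)(y_{t+2}−ȳ) = 171.0988
Denominator Σ(y_t−ȳ)² = 392.9090
r_2 = 171.0988 / 392.9090 = 0.435

0.435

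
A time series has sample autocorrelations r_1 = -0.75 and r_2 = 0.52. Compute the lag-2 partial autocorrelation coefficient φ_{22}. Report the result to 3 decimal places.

-0.097

φ_{22} = (r_2 − r_1²) / (1 − r_1²)
r_1² = (-0.75)² = 0.5625
Numerator = 0.52 − 0.5625 = -0.0425; denominator = 1 − 0.5625 = 0.4375
φ_{22} = -0.0425 / 0.4375 = -0.097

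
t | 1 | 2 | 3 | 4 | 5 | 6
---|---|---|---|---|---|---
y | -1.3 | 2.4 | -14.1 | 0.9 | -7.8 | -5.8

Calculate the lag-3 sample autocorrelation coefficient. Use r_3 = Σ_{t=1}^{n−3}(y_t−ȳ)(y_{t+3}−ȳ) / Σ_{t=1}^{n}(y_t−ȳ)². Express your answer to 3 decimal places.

0.036

Mean ȳ = (-1.3 + 2.4 − 14.1 + 0.9 − 7.8 − 5.8)/6 = -4.2833
Deviations from mean: 2.9833, 6.6833, -9.8167, 5.1833, -3.5167, -1.5167
Σ(y_t−ȳ)(y_{t+3}−ȳ) = (15.4636) + (-23.5031) + (14.8886) = 6.8492
Denominator Σ(y_t−ȳ)² = 191.4683
r_3 = 6.8492 / 191.4683 = 0.036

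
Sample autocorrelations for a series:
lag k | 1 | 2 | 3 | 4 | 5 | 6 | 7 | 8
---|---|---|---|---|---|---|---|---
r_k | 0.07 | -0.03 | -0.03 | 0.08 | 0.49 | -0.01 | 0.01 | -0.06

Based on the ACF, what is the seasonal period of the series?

The largest autocorrelation is r_5 = 0.49; the remaining lags stay at or below 0.08.
The dominant spike at lag 5 indicates a seasonal period of 5.

5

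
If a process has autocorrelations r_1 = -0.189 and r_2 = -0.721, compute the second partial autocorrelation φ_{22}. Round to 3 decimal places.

φ_{22} = (r_2 − r_1²) / (1 − r_1²)
r_1² = (-0.189)² = 0.035721
Numerator = -0.721 − 0.0357 = -0.7567; denominator = 1 − 0.0357 = 0.9643
φ_{22} = -0.7567 / 0.9643 = -0.785

-0.785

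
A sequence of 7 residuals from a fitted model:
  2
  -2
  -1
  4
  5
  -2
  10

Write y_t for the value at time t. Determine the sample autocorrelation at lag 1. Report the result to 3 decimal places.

-0.259

Mean ȳ = (2 − 2 − 1 + 4 + 5 − 2 + 10)/7 = 2.2857
Deviations from mean: -0.2857, -4.2857, -3.2857, 1.7143, 2.7143, -4.2857, 7.7143
Σ(y_t−ȳ)(y_{t+1}−ȳ) = (1.2245) + (14.0816) + (-5.6327) + (4.6531) + (-11.6327) + (-33.0612) = -30.3673
Denominator Σ(y_t−ȳ)² = 117.4286
r_1 = -30.3673 / 117.4286 = -0.259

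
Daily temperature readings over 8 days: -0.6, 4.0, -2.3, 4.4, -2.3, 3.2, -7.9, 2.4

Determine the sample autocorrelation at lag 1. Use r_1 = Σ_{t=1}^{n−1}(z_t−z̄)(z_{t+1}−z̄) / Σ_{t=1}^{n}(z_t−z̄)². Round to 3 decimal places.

Mean z̄ = (-0.6 + 4.0 − 2.3 + 4.4 − 2.3 + 3.2 − 7.9 + 2.4)/8 = 0.1125
Deviations from mean: -0.7125, 3.8875, -2.4125, 4.2875, -2.4125, 3.0875, -8.0125, 2.2875
Numerator Σ_{t=1}^{7}(z_t−z̄)(z_{t+1}−z̄) = -83.3514
Denominator Σ(z_t−z̄)² = 124.6088
r_1 = -83.3514 / 124.6088 = -0.669

-0.669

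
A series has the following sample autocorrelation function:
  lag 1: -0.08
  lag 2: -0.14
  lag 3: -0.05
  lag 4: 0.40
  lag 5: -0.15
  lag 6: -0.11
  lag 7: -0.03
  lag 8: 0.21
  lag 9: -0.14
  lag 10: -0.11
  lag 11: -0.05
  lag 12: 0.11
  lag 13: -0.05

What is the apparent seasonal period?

4

The largest autocorrelation is r_4 = 0.40, with a weaker echo at lag 8 (0.21); the remaining lags stay at or below 0.11.
The dominant spike at lag 4 indicates a seasonal period of 4.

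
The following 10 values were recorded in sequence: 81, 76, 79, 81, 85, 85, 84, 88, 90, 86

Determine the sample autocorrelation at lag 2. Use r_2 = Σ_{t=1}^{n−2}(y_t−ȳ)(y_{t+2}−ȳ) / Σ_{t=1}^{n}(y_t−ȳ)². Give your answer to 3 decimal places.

Mean ȳ = (81 + 76 + 79 + 81 + 85 + 85 + 84 + 88 + 90 + 86)/10 = 83.5000
Numerator Σ_{t=1}^{8}(y_t−ȳ)(y_{t+2}−ȳ) = 41.5000
Denominator Σ(y_t−ȳ)² = 162.5000
r_2 = 41.5000 / 162.5000 = 0.255

0.255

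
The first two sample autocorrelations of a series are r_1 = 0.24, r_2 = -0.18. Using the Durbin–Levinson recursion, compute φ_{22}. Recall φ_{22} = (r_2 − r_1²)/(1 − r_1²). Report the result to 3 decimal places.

-0.252

φ_{22} = (r_2 − r_1²) / (1 − r_1²)
r_1² = (0.24)² = 0.0576
Numerator = -0.18 − 0.0576 = -0.2376; denominator = 1 − 0.0576 = 0.9424
φ_{22} = -0.2376 / 0.9424 = -0.252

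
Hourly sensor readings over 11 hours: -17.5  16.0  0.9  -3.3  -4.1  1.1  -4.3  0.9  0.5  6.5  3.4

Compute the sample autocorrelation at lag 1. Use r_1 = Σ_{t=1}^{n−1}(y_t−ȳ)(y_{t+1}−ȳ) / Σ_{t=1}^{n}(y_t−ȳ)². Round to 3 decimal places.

Mean ȳ = (-17.5 + 16.0 + 0.9 − 3.3 − 4.1 + 1.1 − 4.3 + 0.9 + 0.5 + 6.5 + 3.4)/11 = 0.0091
Numerator Σ_{t=1}^{10}(y_t−ȳ)(y_{t+1}−ȳ) = -242.4792
Denominator Σ(y_t−ȳ)² = 665.3291
r_1 = -242.4792 / 665.3291 = -0.364

-0.364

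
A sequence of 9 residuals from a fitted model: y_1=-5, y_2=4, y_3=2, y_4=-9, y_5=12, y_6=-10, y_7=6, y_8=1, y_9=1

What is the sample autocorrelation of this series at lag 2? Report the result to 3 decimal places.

0.333

Mean ȳ = (-5 + 4 + 2 − 9 + 12 − 10 + 6 + 1 + 1)/9 = 0.2222
Σ(y_t−ȳ)(y_{t+2}−ȳ) = (-9.2840) + (-34.8395) + (20.9383) + (94.2716) + (68.0494) + (-7.9506) + (4.4938) = 135.6790
Denominator Σ(y_t−ȳ)² = 407.5556
r_2 = 135.6790 / 407.5556 = 0.333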